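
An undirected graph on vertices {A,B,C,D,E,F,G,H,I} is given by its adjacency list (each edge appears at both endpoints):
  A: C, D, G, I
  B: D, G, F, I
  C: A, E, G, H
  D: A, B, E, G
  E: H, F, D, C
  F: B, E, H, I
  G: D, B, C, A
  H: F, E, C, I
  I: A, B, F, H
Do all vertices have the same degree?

Degrees: A:4, B:4, C:4, D:4, E:4, F:4, G:4, H:4, I:4
All degrees equal 4; the graph is regular.

Yes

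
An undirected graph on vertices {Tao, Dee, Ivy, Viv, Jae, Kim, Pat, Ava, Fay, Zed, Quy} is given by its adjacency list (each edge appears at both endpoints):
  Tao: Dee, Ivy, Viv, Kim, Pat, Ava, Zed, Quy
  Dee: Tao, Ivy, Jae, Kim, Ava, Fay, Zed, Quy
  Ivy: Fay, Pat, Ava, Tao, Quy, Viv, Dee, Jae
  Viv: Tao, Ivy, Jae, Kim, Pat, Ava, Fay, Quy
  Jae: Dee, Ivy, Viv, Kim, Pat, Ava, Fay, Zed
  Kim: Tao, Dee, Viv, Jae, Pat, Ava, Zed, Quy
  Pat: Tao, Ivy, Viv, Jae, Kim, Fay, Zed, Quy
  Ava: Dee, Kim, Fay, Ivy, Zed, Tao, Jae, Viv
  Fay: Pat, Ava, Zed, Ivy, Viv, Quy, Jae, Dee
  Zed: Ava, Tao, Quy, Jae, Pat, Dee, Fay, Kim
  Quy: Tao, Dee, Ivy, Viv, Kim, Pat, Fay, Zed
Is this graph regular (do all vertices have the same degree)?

Yes

Degrees: Tao:8, Dee:8, Ivy:8, Viv:8, Jae:8, Kim:8, Pat:8, Ava:8, Fay:8, Zed:8, Quy:8
Every vertex has degree 8, so the graph is 8-regular.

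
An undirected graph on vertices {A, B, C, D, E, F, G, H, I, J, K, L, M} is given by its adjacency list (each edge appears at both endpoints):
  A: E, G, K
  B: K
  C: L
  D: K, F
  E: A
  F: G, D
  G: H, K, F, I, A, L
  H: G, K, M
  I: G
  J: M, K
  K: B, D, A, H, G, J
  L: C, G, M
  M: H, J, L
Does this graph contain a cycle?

Yes

The graph has 13 vertices, 17 edges, and 1 connected component.
One cycle is K-G-L-M-H-K.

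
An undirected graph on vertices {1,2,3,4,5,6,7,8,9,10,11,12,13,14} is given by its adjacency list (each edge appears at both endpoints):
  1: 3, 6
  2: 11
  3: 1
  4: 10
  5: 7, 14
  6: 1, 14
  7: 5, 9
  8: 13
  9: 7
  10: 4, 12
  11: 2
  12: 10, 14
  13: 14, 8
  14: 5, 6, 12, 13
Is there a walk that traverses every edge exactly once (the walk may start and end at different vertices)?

No

Degrees: 1:2, 2:1, 3:1, 4:1, 5:2, 6:2, 7:2, 8:1, 9:1, 10:2, 11:1, 12:2, 13:2, 14:4
Odd-degree vertices: 2, 3, 4, 8, 9, 11 (6 total).
With 6 odd-degree vertices (more than two), no single trail can use every edge.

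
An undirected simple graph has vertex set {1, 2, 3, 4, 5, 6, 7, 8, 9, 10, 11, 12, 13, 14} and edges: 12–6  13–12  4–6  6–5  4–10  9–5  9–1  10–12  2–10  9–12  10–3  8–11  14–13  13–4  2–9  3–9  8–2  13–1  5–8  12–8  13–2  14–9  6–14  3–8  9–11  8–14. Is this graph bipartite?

Yes

Partition the vertices as {6, 7, 8, 9, 10, 13} vs {1, 2, 3, 4, 5, 11, 12, 14}. Each listed edge has one endpoint in each part, so the graph is bipartite.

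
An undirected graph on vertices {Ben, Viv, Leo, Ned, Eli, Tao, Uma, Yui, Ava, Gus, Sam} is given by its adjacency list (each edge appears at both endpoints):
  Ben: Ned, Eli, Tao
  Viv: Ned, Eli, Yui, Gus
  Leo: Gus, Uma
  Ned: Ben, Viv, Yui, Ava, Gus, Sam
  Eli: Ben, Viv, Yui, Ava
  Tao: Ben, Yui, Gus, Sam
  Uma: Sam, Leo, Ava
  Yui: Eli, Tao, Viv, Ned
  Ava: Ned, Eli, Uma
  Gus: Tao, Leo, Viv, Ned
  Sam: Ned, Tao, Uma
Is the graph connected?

Yes

Starting from Ben and exploring outward reaches every vertex (Ben, Eli, Ned, Tao, Viv, Ava, Yui, Gus, Sam, Uma, Leo); the graph is connected.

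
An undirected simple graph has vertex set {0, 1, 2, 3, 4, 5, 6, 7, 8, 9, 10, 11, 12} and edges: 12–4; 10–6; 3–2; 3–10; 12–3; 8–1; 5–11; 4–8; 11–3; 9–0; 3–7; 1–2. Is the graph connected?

Component: {0, 9}
Component: {1, 2, 3, 4, 5, 6, 7, 8, 10, 11, 12}
No edge joins these 2 groups, so the graph is disconnected.

No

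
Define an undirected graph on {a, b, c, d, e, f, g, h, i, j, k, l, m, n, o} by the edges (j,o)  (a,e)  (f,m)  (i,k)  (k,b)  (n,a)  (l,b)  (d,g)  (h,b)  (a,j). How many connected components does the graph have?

Component: {c}
Component: {d, g}
Component: {f, m}
Component: {a, e, j, n, o}
Component: {b, h, i, k, l}

5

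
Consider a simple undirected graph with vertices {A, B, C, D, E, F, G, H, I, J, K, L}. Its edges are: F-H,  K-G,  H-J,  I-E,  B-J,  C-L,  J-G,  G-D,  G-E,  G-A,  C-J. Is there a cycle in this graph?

No

|V| = 12, |E| = 11, number of components = 1.
A forest on 12 vertices with 1 component has exactly 11 edges, which matches — so no cycle.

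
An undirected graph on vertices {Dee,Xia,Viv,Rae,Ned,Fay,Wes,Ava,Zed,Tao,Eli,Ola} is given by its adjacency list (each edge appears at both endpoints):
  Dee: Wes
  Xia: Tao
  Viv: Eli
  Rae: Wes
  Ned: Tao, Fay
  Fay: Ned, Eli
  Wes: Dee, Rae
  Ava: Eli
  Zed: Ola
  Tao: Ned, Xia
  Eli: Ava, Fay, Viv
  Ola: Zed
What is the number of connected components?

Component: {Zed, Ola}
Component: {Dee, Rae, Wes}
Component: {Xia, Viv, Ned, Fay, Ava, Tao, Eli}

3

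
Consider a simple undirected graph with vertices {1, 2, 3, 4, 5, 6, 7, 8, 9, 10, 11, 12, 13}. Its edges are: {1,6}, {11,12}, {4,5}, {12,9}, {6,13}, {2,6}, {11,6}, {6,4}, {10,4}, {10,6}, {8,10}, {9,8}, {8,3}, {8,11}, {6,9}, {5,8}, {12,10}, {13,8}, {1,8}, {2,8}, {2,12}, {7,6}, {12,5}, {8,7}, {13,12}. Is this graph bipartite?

The cycle 6-4-5-8-13-6 has length 5, which is odd, so the graph is not bipartite.

No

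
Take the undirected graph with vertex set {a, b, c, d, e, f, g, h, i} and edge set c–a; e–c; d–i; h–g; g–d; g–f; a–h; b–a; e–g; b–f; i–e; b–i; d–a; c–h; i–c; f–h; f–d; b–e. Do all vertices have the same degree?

Degrees: a:4, b:4, c:4, d:4, e:4, f:4, g:4, h:4, i:4
Every vertex has degree 4, so the graph is 4-regular.

Yes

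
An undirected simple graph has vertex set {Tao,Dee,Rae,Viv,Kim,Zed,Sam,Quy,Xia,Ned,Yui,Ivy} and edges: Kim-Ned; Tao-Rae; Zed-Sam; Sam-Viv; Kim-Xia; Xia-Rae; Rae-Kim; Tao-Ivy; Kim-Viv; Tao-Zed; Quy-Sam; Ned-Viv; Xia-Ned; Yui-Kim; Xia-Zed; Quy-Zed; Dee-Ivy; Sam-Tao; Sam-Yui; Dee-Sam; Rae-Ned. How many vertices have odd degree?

Degrees: Tao:4, Dee:2, Rae:4, Viv:3, Kim:5, Zed:4, Sam:6, Quy:2, Xia:4, Ned:4, Yui:2, Ivy:2
Odd-degree vertices: Viv, Kim.

2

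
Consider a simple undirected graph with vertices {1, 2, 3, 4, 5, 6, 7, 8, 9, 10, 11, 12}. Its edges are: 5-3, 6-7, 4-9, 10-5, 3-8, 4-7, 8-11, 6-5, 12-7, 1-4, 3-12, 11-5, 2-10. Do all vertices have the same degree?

No

Degrees: 1:1, 2:1, 3:3, 4:3, 5:4, 6:2, 7:3, 8:2, 9:1, 10:2, 11:2, 12:2
Degrees are not all equal (e.g. deg(1)=1 but deg(5)=4); not regular.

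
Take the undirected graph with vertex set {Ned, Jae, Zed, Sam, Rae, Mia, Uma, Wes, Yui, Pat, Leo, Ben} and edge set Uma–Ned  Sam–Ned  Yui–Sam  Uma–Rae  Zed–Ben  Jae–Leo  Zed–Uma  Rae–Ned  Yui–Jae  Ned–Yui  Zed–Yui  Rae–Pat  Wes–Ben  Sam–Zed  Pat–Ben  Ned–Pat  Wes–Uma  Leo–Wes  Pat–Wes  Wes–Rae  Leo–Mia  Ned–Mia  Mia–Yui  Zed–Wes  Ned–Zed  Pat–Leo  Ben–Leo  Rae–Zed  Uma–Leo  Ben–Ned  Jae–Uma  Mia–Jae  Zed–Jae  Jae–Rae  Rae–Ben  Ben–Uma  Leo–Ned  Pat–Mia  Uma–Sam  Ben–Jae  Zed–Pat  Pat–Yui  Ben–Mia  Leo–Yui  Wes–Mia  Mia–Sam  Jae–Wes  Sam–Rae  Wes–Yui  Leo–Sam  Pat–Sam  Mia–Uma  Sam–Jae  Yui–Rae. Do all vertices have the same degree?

Degrees: Ned:9, Jae:9, Zed:9, Sam:9, Rae:9, Mia:9, Uma:9, Wes:9, Yui:9, Pat:9, Leo:9, Ben:9
Every vertex has degree 9, so the graph is 9-regular.

Yes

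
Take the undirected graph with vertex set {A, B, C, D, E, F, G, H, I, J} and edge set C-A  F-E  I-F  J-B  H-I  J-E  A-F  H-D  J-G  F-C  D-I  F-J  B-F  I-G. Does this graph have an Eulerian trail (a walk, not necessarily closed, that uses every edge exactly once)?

Degrees: A:2, B:2, C:2, D:2, E:2, F:6, G:2, H:2, I:4, J:4
Odd-degree vertices: none (0 total).
With 0 odd-degree vertices and all edges in one connected piece, an Eulerian trail exists.

Yes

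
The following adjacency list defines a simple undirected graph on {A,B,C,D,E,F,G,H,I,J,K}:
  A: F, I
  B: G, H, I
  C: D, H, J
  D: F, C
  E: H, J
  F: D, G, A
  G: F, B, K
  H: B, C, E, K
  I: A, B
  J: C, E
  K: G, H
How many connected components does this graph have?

Component: {A, B, C, D, E, F, G, H, I, J, K}

1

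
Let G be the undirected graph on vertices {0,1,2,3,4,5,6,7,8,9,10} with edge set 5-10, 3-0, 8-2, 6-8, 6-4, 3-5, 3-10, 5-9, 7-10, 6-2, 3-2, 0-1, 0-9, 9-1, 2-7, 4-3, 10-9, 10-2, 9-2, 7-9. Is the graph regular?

No

Degrees: 0:3, 1:2, 2:6, 3:5, 4:2, 5:3, 6:3, 7:3, 8:2, 9:6, 10:5
Degrees are not all equal (e.g. deg(1)=2 but deg(2)=6); not regular.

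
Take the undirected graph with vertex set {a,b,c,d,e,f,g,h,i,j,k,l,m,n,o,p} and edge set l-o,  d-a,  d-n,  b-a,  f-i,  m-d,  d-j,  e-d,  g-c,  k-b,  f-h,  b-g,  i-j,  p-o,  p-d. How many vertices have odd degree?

8

Degrees: a:2, b:3, c:1, d:6, e:1, f:2, g:2, h:1, i:2, j:2, k:1, l:1, m:1, n:1, o:2, p:2
Odd-degree vertices: b, c, e, h, k, l, m, n.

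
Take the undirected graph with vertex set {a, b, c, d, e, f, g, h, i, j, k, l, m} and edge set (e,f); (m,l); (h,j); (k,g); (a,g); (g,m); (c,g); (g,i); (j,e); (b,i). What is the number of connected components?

Component: {d}
Component: {e, f, h, j}
Component: {a, b, c, g, i, k, l, m}

3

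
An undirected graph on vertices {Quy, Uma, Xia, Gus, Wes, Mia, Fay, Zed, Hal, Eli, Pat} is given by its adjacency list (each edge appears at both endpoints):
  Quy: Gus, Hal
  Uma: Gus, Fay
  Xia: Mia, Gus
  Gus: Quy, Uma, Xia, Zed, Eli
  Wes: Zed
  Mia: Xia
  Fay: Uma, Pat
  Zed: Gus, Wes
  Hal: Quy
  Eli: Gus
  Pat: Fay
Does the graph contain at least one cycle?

No

The graph has 11 vertices, 10 edges, and 1 connected component.
Since 10 = 11 - 1, the graph is a forest and contains no cycle.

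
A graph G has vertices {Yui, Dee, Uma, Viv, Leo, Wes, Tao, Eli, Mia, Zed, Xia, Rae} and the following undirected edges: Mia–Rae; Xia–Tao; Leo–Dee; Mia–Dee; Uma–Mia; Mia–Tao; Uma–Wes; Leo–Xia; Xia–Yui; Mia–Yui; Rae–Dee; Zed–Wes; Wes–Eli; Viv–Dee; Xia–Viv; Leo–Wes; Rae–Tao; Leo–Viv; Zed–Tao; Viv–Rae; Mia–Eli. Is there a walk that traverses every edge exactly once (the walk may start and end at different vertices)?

Degrees: Yui:2, Dee:4, Uma:2, Viv:4, Leo:4, Wes:4, Tao:4, Eli:2, Mia:6, Zed:2, Xia:4, Rae:4
Odd-degree vertices: none (0 total).
The non-isolated vertices are connected and exactly 0 have odd degree, so an Eulerian trail exists.

Yes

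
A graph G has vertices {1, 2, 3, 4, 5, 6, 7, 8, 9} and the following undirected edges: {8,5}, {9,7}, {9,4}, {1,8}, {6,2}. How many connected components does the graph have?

Component: {3}
Component: {2, 6}
Component: {1, 5, 8}
Component: {4, 7, 9}

4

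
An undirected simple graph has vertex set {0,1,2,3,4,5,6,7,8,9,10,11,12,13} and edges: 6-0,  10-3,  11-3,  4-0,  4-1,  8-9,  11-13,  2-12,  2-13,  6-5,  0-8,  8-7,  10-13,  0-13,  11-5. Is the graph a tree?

No

The graph has 14 vertices and 15 edges.
Connected but with 15 > 13 edges, so it has a cycle and is not a tree.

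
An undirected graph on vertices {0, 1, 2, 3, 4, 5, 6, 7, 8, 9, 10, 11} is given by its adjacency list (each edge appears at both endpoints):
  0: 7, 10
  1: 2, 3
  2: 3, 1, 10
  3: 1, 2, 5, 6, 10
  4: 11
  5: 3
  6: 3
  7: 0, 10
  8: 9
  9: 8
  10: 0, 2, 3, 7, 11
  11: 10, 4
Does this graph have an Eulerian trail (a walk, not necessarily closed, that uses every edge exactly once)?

Degrees: 0:2, 1:2, 2:3, 3:5, 4:1, 5:1, 6:1, 7:2, 8:1, 9:1, 10:5, 11:2
Odd-degree vertices: 2, 3, 4, 5, 6, 8, 9, 10 (8 total).
With 8 odd-degree vertices (more than two), no single trail can use every edge.

No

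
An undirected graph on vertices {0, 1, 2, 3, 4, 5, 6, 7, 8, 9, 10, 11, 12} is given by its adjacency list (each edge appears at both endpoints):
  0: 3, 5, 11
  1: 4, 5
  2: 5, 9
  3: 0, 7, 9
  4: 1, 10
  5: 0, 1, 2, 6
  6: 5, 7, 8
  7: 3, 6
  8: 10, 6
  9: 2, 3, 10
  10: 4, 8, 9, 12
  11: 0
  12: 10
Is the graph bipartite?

No

The cycle 5-0-3-7-6-5 has length 5, which is odd, so the graph is not bipartite.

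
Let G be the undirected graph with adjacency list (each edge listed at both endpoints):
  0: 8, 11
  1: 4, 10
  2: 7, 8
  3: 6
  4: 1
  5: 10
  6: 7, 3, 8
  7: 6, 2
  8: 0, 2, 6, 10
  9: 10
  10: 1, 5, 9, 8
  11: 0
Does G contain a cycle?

|V| = 12, |E| = 12, number of components = 1.
One cycle is 8-6-7-2-8.

Yes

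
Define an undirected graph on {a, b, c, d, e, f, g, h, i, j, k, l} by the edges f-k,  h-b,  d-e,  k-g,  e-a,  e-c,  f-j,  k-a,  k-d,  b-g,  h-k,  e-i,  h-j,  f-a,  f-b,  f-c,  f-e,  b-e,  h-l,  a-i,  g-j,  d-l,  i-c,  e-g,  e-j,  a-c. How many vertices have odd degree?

Degrees: a:5, b:4, c:4, d:3, e:8, f:6, g:4, h:4, i:3, j:4, k:5, l:2
Odd-degree vertices: a, d, i, k.

4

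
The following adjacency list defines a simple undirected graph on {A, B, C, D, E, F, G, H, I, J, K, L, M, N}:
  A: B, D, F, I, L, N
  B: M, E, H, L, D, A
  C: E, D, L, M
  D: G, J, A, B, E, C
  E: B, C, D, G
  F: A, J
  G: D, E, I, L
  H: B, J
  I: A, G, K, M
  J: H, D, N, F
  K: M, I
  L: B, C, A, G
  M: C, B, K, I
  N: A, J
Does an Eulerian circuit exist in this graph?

Degrees: A:6, B:6, C:4, D:6, E:4, F:2, G:4, H:2, I:4, J:4, K:2, L:4, M:4, N:2
Every vertex has even degree and the edges form a single connected piece, so an Eulerian circuit exists.

Yes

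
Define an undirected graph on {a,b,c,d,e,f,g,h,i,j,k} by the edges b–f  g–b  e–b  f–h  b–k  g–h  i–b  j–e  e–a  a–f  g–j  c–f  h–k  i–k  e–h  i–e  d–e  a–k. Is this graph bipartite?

No

The cycle i-b-k-i has length 3, which is odd, so the graph is not bipartite.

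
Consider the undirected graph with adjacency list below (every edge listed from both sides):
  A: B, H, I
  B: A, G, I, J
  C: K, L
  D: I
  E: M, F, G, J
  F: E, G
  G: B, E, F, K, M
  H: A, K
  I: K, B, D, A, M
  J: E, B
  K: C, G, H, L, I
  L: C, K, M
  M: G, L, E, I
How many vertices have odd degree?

Degrees: A:3, B:4, C:2, D:1, E:4, F:2, G:5, H:2, I:5, J:2, K:5, L:3, M:4
Odd-degree vertices: A, D, G, I, K, L.

6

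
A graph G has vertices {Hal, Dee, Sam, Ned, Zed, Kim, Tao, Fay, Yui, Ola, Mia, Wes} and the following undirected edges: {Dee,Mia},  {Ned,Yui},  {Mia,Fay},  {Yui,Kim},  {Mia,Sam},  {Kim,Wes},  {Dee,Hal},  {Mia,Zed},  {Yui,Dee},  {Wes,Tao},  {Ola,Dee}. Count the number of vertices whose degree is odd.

8

Degrees: Hal:1, Dee:4, Sam:1, Ned:1, Zed:1, Kim:2, Tao:1, Fay:1, Yui:3, Ola:1, Mia:4, Wes:2
Odd-degree vertices: Hal, Sam, Ned, Zed, Tao, Fay, Yui, Ola.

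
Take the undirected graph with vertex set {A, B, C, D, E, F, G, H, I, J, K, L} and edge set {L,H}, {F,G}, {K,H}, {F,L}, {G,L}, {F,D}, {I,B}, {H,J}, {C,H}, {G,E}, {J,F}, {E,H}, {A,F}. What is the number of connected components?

2

Component: {B, I}
Component: {A, C, D, E, F, G, H, J, K, L}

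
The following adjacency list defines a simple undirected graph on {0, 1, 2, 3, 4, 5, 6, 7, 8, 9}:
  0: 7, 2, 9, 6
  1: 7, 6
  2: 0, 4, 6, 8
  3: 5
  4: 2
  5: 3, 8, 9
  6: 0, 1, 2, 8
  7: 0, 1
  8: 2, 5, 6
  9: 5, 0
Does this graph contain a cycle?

The graph has 10 vertices, 13 edges, and 1 connected component.
One cycle is 0-9-5-8-6-1-7-0.

Yes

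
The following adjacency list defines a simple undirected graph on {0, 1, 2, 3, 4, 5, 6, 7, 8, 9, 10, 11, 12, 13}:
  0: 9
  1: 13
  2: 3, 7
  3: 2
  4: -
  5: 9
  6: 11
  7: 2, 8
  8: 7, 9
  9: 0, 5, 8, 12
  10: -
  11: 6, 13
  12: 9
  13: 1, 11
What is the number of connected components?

4

Component: {4}
Component: {10}
Component: {1, 6, 11, 13}
Component: {0, 2, 3, 5, 7, 8, 9, 12}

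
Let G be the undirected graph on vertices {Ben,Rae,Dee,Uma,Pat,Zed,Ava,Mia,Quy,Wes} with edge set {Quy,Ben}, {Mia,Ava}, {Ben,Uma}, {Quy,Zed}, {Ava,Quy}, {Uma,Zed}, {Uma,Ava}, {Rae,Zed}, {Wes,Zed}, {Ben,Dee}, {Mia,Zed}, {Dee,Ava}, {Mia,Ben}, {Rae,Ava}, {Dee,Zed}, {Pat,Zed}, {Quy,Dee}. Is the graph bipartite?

The cycle Dee-Quy-Zed-Dee has length 3, which is odd, so the graph is not bipartite.

No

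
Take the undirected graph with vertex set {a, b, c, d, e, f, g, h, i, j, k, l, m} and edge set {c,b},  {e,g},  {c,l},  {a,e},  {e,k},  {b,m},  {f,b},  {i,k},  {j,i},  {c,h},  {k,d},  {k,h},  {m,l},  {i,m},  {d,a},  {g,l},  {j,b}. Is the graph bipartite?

Yes

Partition the vertices as {b, d, e, h, i, l} vs {a, c, f, g, j, k, m}. Each listed edge has one endpoint in each part, so the graph is bipartite.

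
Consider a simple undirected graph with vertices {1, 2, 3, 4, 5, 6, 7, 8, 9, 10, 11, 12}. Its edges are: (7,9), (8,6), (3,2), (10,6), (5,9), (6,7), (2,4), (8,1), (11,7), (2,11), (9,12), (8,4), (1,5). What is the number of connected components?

1

Component: {1, 2, 3, 4, 5, 6, 7, 8, 9, 10, 11, 12}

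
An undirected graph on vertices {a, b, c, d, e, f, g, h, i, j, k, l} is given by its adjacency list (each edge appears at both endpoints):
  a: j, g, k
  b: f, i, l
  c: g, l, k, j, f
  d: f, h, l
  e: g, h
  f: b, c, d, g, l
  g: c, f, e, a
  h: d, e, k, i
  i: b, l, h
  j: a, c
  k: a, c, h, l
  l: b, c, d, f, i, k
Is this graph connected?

Yes

Starting from a and exploring outward reaches every vertex (a, j, g, k, c, e, f, h, l, d, b, i); the graph is connected.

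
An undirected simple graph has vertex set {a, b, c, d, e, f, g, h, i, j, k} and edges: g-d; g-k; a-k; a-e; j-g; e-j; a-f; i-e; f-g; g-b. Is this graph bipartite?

No

The cycle a-e-j-g-k-a has length 5, which is odd, so the graph is not bipartite.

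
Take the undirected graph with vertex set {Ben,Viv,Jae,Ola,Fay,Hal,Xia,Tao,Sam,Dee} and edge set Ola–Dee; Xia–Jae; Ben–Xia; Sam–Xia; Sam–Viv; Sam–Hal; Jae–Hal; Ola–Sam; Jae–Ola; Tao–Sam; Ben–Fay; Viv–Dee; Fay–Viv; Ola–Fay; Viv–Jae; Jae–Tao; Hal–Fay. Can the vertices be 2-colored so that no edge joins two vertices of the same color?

The cycle Sam-Xia-Ben-Fay-Ola-Sam has length 5, which is odd, so the graph is not bipartite.

No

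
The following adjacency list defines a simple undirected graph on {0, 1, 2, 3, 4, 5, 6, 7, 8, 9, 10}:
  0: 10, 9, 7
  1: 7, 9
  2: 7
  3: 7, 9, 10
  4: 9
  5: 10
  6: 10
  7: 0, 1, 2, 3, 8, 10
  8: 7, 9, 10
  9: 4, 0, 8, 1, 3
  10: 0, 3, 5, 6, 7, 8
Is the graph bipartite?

No

The cycle 8-7-10-8 has length 3, which is odd, so the graph is not bipartite.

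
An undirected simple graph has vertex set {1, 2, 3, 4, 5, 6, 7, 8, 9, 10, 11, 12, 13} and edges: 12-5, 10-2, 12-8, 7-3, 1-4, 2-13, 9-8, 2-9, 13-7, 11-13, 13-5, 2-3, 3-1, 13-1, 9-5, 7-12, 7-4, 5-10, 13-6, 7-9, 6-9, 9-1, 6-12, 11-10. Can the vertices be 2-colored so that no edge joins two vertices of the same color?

Yes

Partition the vertices as {3, 4, 9, 10, 12, 13} vs {1, 2, 5, 6, 7, 8, 11}. Each listed edge has one endpoint in each part, so the graph is bipartite.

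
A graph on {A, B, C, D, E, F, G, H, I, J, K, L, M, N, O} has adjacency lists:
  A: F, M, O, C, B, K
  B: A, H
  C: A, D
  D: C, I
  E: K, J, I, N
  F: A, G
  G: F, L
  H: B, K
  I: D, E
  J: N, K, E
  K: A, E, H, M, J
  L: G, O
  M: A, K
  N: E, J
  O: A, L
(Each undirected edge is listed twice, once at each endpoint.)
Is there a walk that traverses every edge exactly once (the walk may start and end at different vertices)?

Degrees: A:6, B:2, C:2, D:2, E:4, F:2, G:2, H:2, I:2, J:3, K:5, L:2, M:2, N:2, O:2
Odd-degree vertices: J, K (2 total).
With 2 odd-degree vertices and all edges in one connected piece, an Eulerian trail exists (from J to K).

Yes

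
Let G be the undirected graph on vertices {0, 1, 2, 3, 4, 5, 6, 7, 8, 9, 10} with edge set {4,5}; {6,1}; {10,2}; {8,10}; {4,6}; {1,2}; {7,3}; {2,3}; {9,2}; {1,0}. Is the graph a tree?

Yes

|V| = 11, |E| = 10.
It is connected with exactly 10 edges, hence acyclic — it is a tree.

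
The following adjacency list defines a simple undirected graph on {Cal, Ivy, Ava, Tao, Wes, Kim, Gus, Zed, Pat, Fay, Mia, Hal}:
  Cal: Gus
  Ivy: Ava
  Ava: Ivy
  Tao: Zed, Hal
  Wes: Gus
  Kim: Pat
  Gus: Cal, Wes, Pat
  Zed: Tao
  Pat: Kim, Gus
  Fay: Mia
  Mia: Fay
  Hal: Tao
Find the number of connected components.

4

Component: {Ivy, Ava}
Component: {Fay, Mia}
Component: {Tao, Zed, Hal}
Component: {Cal, Wes, Kim, Gus, Pat}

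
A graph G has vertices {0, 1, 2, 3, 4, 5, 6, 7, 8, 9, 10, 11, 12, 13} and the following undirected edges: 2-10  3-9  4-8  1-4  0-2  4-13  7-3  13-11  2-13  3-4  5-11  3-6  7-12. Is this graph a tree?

Yes

The graph has 14 vertices and 13 edges.
Connected and |E| = |V| - 1, which characterizes a tree.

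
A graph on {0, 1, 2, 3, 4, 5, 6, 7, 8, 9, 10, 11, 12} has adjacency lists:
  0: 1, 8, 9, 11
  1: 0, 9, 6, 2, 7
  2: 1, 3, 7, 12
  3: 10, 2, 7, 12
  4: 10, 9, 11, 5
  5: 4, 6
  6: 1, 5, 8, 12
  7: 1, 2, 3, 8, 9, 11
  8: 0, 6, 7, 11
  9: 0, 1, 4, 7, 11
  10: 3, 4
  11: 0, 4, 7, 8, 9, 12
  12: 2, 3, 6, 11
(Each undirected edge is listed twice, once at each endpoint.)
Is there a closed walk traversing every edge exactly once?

No

Degrees: 0:4, 1:5, 2:4, 3:4, 4:4, 5:2, 6:4, 7:6, 8:4, 9:5, 10:2, 11:6, 12:4
Vertices with odd degree: 1, 9. An Eulerian circuit requires all degrees even.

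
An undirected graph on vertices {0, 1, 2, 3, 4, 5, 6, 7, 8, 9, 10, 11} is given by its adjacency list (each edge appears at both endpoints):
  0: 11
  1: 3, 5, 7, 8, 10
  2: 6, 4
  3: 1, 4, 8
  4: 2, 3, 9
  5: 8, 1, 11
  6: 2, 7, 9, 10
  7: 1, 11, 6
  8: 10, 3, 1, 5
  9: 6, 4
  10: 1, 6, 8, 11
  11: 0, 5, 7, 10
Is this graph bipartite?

No

The cycle 1-8-5-1 has length 3, which is odd, so the graph is not bipartite.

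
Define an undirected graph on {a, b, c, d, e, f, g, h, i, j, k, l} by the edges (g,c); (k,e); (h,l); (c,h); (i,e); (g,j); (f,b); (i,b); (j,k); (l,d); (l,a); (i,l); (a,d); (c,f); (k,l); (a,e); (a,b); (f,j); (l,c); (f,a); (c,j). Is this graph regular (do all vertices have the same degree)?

No

Degrees: a:5, b:3, c:5, d:2, e:3, f:4, g:2, h:2, i:3, j:4, k:3, l:6
Vertex d has degree 2 while l has degree 6, so the graph is not regular.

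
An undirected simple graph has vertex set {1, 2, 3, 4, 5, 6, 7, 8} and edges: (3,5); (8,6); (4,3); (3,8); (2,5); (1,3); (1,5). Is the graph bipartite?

The cycle 1-5-3-1 has length 3, which is odd, so the graph is not bipartite.

No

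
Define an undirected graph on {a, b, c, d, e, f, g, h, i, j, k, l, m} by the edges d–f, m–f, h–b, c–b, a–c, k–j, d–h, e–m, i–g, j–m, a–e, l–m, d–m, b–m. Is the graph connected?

Component: {g, i}
Component: {a, b, c, d, e, f, h, j, k, l, m}
No edge joins these 2 groups, so the graph is disconnected.

No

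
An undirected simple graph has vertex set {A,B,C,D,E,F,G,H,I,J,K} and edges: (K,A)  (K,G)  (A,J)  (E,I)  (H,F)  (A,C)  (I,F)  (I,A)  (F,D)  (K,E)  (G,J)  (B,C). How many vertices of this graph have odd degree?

Degrees: A:4, B:1, C:2, D:1, E:2, F:3, G:2, H:1, I:3, J:2, K:3
Odd-degree vertices: B, D, F, H, I, K.

6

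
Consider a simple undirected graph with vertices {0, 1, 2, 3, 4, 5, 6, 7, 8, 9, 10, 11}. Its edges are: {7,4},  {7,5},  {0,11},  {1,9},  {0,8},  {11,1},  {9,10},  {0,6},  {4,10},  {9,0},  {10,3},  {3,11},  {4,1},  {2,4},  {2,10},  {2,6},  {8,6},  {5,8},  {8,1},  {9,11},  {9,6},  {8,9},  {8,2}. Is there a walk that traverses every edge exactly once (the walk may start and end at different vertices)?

Yes

Degrees: 0:4, 1:4, 2:4, 3:2, 4:4, 5:2, 6:4, 7:2, 8:6, 9:6, 10:4, 11:4
Odd-degree vertices: none (0 total).
With 0 odd-degree vertices and all edges in one connected piece, an Eulerian trail exists.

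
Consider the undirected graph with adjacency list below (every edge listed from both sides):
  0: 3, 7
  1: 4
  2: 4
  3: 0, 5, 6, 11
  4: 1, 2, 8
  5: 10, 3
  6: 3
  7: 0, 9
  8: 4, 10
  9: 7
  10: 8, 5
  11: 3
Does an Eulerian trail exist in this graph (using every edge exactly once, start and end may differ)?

No

Degrees: 0:2, 1:1, 2:1, 3:4, 4:3, 5:2, 6:1, 7:2, 8:2, 9:1, 10:2, 11:1
Odd-degree vertices: 1, 2, 4, 6, 9, 11 (6 total).
An Eulerian trail requires 0 or 2 odd-degree vertices; here there are 6.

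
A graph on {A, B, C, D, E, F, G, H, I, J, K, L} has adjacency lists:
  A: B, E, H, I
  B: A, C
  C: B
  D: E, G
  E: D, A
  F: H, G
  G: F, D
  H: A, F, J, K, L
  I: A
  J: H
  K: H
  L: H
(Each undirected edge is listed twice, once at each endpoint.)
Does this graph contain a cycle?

The graph has 12 vertices, 12 edges, and 1 connected component.
Since 12 > 12 - 1, a cycle must exist; for instance A-E-D-G-F-H-A.

Yes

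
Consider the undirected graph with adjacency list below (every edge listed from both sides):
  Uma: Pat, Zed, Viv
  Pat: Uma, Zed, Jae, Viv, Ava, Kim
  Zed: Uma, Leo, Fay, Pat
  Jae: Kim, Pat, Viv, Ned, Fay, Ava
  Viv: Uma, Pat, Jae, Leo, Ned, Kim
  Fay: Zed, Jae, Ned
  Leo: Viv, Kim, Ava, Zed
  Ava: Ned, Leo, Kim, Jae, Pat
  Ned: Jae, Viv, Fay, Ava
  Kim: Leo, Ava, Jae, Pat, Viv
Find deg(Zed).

Neighbors of Zed: Uma, Pat, Fay, Leo.

4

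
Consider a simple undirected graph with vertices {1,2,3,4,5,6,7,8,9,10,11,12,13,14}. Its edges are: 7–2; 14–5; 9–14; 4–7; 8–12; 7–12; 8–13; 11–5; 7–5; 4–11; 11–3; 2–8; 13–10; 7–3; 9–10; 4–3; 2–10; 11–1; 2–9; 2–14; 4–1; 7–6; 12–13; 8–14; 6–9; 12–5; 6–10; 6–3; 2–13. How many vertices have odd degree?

Degrees: 1:2, 2:6, 3:4, 4:4, 5:4, 6:4, 7:6, 8:4, 9:4, 10:4, 11:4, 12:4, 13:4, 14:4
Odd-degree vertices: none.

0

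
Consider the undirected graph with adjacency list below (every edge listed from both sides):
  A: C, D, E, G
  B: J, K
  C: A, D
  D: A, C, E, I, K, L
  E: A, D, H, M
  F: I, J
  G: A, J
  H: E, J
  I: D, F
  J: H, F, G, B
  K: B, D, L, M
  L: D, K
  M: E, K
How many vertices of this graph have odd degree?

0

Degrees: A:4, B:2, C:2, D:6, E:4, F:2, G:2, H:2, I:2, J:4, K:4, L:2, M:2
Odd-degree vertices: none.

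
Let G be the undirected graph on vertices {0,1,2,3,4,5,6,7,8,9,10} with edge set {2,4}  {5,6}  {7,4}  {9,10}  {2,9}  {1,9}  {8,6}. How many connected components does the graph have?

Component: {0}
Component: {3}
Component: {5, 6, 8}
Component: {1, 2, 4, 7, 9, 10}

4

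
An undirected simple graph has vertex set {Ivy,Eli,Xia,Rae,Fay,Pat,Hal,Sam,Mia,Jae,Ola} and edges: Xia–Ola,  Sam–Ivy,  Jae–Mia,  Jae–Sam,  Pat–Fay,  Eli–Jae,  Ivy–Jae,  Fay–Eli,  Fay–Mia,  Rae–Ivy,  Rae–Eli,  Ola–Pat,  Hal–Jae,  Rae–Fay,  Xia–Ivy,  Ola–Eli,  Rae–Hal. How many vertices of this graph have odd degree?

2

Degrees: Ivy:4, Eli:4, Xia:2, Rae:4, Fay:4, Pat:2, Hal:2, Sam:2, Mia:2, Jae:5, Ola:3
Odd-degree vertices: Jae, Ola.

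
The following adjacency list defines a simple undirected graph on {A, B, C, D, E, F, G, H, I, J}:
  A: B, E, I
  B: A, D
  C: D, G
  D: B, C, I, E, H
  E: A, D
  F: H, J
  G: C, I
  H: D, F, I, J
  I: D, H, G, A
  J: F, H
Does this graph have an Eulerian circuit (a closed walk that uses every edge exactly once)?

No

Degrees: A:3, B:2, C:2, D:5, E:2, F:2, G:2, H:4, I:4, J:2
A, D have odd degree; an Eulerian circuit needs every degree to be even, so none exists.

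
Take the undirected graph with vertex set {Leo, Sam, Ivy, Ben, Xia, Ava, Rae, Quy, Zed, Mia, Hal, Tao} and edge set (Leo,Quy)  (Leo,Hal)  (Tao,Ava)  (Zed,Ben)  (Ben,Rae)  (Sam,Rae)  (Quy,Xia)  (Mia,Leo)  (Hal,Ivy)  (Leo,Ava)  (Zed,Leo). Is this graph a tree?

|V| = 12, |E| = 11.
It is connected with exactly 11 edges, hence acyclic — it is a tree.

Yes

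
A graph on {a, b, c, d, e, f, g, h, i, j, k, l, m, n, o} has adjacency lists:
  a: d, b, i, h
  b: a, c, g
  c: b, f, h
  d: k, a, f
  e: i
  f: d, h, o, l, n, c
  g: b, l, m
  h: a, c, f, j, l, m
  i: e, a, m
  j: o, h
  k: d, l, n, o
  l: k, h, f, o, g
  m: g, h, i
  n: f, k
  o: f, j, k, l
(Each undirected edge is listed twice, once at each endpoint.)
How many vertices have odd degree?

8

Degrees: a:4, b:3, c:3, d:3, e:1, f:6, g:3, h:6, i:3, j:2, k:4, l:5, m:3, n:2, o:4
Odd-degree vertices: b, c, d, e, g, i, l, m.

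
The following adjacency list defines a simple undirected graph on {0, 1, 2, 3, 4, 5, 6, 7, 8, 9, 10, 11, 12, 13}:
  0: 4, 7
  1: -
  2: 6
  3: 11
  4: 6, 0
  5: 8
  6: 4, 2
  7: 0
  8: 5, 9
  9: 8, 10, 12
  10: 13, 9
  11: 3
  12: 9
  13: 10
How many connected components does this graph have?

Component: {1}
Component: {3, 11}
Component: {0, 2, 4, 6, 7}
Component: {5, 8, 9, 10, 12, 13}

4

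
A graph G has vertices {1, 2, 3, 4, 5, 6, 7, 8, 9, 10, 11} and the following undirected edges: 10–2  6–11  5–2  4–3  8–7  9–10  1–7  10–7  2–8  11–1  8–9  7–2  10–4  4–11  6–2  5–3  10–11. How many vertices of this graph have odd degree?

Degrees: 1:2, 2:5, 3:2, 4:3, 5:2, 6:2, 7:4, 8:3, 9:2, 10:5, 11:4
Odd-degree vertices: 2, 4, 8, 10.

4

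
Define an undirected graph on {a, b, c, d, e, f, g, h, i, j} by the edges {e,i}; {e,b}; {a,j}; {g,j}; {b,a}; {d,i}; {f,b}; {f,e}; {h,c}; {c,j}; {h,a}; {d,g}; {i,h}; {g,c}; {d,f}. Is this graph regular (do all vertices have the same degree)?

Yes

Degrees: a:3, b:3, c:3, d:3, e:3, f:3, g:3, h:3, i:3, j:3
Every vertex has degree 3, so the graph is 3-regular.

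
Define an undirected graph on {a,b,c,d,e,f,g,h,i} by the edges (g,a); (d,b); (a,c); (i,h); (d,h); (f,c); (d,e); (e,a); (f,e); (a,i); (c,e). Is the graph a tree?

No

|V| = 9, |E| = 11.
A tree on 9 vertices has exactly 8 edges; this graph has 11, so it contains a cycle and is not a tree.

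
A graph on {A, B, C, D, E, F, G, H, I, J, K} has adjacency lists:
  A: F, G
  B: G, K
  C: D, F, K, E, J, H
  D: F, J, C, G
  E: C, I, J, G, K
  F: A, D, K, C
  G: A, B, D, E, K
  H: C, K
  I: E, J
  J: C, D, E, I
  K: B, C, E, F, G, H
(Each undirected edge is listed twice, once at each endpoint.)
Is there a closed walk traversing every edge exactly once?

No

Degrees: A:2, B:2, C:6, D:4, E:5, F:4, G:5, H:2, I:2, J:4, K:6
E, G have odd degree; an Eulerian circuit needs every degree to be even, so none exists.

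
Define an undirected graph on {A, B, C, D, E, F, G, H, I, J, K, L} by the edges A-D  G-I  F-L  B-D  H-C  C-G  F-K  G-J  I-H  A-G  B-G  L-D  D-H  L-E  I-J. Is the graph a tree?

No

|V| = 12, |E| = 15.
A tree on 12 vertices has exactly 11 edges; this graph has 15, so it contains a cycle and is not a tree.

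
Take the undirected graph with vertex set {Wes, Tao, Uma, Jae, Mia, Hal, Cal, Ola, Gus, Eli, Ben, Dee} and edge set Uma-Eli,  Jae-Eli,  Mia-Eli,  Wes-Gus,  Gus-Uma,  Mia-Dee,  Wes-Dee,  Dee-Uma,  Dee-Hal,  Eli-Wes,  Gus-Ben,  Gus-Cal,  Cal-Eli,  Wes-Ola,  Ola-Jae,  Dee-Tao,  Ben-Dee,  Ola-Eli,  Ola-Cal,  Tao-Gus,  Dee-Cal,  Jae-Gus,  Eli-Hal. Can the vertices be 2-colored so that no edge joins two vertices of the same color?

The cycle Eli-Ola-Jae-Eli has length 3, which is odd, so the graph is not bipartite.

No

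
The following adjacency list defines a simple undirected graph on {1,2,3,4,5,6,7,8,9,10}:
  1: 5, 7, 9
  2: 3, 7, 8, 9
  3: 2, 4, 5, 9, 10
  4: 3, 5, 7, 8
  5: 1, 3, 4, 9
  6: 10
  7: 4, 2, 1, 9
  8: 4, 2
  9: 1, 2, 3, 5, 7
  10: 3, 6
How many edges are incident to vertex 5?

4

Neighbors of 5: 1, 3, 4, 9.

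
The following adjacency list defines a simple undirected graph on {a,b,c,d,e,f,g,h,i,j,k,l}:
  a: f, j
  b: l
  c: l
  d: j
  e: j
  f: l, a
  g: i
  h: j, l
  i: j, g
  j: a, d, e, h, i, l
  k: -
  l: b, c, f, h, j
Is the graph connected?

Component: {k}
Component: {a, b, c, d, e, f, g, h, i, j, l}
There are 2 separate components, so the graph is not connected.

No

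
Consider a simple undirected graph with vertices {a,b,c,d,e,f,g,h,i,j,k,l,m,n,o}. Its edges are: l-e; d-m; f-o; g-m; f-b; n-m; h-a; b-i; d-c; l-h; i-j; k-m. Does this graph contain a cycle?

|V| = 15, |E| = 12, number of components = 3.
A forest on 15 vertices with 3 components has exactly 12 edges, which matches — so no cycle.

No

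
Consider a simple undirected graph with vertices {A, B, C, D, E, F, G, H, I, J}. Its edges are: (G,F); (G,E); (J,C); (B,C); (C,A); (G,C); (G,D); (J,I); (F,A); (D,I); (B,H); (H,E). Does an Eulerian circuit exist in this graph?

Degrees: A:2, B:2, C:4, D:2, E:2, F:2, G:4, H:2, I:2, J:2
Every vertex has even degree and the edges form a single connected piece, so an Eulerian circuit exists.

Yes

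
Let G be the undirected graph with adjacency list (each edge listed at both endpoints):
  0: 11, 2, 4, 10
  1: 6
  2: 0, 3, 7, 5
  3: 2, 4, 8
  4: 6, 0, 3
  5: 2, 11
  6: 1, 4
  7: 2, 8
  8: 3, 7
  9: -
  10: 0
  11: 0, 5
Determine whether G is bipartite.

A valid 2-coloring puts {1, 2, 4, 8, 9, 10, 11} on one side and {0, 3, 5, 6, 7} on the other; every edge crosses between the two sides.

Yes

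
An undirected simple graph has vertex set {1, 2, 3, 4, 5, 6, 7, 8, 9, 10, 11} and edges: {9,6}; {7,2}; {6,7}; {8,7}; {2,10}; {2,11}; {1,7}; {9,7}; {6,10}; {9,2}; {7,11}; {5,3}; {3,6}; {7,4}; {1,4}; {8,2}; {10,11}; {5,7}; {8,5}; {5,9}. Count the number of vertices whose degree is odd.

Degrees: 1:2, 2:5, 3:2, 4:2, 5:4, 6:4, 7:8, 8:3, 9:4, 10:3, 11:3
Odd-degree vertices: 2, 8, 10, 11.

4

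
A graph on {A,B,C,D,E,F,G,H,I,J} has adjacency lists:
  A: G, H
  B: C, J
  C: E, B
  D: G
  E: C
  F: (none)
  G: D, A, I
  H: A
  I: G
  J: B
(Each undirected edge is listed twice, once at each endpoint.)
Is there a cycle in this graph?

No

|V| = 10, |E| = 7, number of components = 3.
Since 7 = 10 - 3, the graph is a forest and contains no cycle.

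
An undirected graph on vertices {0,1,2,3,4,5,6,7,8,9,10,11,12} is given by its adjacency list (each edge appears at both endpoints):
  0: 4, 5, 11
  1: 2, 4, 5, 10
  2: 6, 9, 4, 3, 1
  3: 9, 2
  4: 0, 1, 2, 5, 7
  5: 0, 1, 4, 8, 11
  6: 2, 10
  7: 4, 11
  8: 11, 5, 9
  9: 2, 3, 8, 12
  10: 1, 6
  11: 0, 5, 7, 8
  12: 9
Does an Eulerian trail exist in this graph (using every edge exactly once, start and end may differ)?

Degrees: 0:3, 1:4, 2:5, 3:2, 4:5, 5:5, 6:2, 7:2, 8:3, 9:4, 10:2, 11:4, 12:1
Odd-degree vertices: 0, 2, 4, 5, 8, 12 (6 total).
With 6 odd-degree vertices (more than two), no single trail can use every edge.

No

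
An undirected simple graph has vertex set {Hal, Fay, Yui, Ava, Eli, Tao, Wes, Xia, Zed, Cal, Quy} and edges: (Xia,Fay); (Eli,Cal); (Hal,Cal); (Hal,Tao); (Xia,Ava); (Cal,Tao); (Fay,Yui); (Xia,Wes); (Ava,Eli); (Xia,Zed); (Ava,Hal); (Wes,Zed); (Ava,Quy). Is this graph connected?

Yes

Starting from Hal and exploring outward reaches every vertex (Hal, Ava, Cal, Tao, Xia, Quy, Eli, Zed, Fay, Wes, Yui); the graph is connected.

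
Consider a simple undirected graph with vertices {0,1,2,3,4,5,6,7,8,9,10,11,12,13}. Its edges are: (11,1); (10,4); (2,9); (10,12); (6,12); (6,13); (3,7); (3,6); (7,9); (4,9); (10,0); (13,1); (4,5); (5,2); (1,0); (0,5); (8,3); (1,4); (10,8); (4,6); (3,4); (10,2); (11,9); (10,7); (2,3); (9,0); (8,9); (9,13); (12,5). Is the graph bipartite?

No

4-3-6-4 is an odd cycle (length 3), and a bipartite graph can contain only even cycles.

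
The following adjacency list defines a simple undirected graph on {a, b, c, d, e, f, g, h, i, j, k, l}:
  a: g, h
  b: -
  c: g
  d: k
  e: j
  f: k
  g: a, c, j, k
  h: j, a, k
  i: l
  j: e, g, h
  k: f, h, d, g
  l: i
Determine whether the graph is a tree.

|V| = 12, |E| = 11.
It is not connected, so it is not a tree.

No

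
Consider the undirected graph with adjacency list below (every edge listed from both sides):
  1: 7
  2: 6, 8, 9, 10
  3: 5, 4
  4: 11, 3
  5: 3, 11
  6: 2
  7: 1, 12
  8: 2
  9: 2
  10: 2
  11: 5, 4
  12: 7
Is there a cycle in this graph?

Yes

|V| = 12, |E| = 10, number of components = 3.
Since 10 > 12 - 3, a cycle must exist; for instance 3-4-11-5-3.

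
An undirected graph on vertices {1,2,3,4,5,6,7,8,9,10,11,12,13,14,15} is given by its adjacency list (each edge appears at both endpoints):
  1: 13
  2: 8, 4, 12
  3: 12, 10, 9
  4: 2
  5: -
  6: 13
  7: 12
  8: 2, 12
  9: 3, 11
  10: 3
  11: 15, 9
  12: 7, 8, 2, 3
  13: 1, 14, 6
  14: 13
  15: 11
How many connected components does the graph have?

3

Component: {5}
Component: {1, 6, 13, 14}
Component: {2, 3, 4, 7, 8, 9, 10, 11, 12, 15}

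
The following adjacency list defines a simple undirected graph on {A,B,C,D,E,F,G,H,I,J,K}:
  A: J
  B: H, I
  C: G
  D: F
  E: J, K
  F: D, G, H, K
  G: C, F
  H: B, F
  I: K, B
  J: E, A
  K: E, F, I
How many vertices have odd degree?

Degrees: A:1, B:2, C:1, D:1, E:2, F:4, G:2, H:2, I:2, J:2, K:3
Odd-degree vertices: A, C, D, K.

4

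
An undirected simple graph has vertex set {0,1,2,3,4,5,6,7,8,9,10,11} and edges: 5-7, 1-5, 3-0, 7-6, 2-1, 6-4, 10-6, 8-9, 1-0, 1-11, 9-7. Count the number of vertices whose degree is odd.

8

Degrees: 0:2, 1:4, 2:1, 3:1, 4:1, 5:2, 6:3, 7:3, 8:1, 9:2, 10:1, 11:1
Odd-degree vertices: 2, 3, 4, 6, 7, 8, 10, 11.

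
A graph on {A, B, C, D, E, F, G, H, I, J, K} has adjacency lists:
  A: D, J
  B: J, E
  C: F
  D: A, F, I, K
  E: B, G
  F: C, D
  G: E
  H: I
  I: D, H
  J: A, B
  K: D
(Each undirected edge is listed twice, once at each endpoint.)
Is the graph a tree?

The graph has 11 vertices and 10 edges.
It is connected with exactly 10 edges, hence acyclic — it is a tree.

Yes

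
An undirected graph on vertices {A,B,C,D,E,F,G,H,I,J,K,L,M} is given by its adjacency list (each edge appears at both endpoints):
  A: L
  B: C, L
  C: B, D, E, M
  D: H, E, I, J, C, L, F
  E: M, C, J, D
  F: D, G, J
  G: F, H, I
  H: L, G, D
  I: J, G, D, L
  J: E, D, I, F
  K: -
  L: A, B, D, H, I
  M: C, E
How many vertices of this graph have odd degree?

6

Degrees: A:1, B:2, C:4, D:7, E:4, F:3, G:3, H:3, I:4, J:4, K:0, L:5, M:2
Odd-degree vertices: A, D, F, G, H, L.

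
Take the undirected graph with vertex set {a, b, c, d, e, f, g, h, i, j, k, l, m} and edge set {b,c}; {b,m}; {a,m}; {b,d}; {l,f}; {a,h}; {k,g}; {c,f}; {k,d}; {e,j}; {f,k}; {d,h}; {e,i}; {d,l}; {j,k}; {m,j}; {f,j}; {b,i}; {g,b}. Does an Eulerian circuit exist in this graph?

Degrees: a:2, b:5, c:2, d:4, e:2, f:4, g:2, h:2, i:2, j:4, k:4, l:2, m:3
Vertices with odd degree: b, m. An Eulerian circuit requires all degrees even.

No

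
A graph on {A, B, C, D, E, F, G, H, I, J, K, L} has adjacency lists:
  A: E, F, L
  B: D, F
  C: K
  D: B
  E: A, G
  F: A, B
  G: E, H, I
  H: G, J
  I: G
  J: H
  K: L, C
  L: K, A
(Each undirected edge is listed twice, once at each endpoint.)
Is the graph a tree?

|V| = 12, |E| = 11.
It is connected with exactly 11 edges, hence acyclic — it is a tree.

Yes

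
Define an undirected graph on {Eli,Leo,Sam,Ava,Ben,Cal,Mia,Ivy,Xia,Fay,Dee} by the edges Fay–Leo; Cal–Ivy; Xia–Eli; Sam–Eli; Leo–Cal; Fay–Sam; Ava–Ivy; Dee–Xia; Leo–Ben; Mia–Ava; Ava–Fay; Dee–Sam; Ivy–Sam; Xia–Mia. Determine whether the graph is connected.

A breadth-first search from Eli visits Eli, Xia, Sam, Dee, Mia, Fay, Ivy, Ava, Leo, Cal, Ben — all 11 vertices — so the graph is connected.

Yes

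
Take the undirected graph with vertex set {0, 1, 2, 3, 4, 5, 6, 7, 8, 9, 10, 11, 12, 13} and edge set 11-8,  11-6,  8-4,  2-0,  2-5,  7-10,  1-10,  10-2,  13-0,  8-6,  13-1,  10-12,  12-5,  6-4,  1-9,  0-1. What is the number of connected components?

3

Component: {3}
Component: {4, 6, 8, 11}
Component: {0, 1, 2, 5, 7, 9, 10, 12, 13}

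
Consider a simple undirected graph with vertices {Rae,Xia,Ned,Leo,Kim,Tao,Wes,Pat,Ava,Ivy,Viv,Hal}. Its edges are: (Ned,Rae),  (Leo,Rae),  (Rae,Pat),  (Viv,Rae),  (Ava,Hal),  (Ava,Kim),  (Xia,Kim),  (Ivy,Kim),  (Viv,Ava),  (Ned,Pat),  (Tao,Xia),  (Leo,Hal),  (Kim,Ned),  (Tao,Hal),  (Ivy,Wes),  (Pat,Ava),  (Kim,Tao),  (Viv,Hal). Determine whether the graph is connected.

Starting from Rae and exploring outward reaches every vertex (Rae, Ned, Leo, Viv, Pat, Kim, Hal, Ava, Ivy, Tao, Xia, Wes); the graph is connected.

Yes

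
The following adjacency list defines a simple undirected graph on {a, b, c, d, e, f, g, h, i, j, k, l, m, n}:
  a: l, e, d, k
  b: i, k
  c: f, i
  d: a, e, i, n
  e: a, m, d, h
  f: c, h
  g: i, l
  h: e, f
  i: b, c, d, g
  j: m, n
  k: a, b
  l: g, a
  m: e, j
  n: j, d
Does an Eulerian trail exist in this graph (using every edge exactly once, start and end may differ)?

Yes

Degrees: a:4, b:2, c:2, d:4, e:4, f:2, g:2, h:2, i:4, j:2, k:2, l:2, m:2, n:2
Odd-degree vertices: none (0 total).
The non-isolated vertices are connected and exactly 0 have odd degree, so an Eulerian trail exists.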